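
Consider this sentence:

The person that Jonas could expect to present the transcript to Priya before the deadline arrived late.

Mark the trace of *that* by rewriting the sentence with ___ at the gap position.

'that' functions as the direct object of 'expect'. The gap is right after 'expect'.

The person that Jonas could expect ___ to present the transcript to Priya before the deadline arrived late.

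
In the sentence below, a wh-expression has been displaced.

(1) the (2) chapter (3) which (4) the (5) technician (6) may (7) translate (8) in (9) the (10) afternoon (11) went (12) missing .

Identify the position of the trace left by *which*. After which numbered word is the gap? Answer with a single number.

7

'which' functions as the direct object of 'translate'. Wh-movement fronts it, leaving a gap right after 'translate':
The chapter which the technician may translate ___ in the afternoon went missing.
'translate' is word 7.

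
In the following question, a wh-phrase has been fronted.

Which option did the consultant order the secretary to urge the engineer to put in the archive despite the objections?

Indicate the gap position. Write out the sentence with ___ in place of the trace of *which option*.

Which option did the consultant order the secretary to urge the engineer to put ___ in the archive despite the objections?

Pre-movement form: The consultant did order the secretary to urge the engineer to put which option in the archive despite the objections.
'which option' functions as the direct object of 'put'. The gap is right after 'put'.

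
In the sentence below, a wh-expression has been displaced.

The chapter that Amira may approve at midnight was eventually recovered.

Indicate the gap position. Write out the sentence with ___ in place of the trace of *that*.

The chapter that Amira may approve ___ at midnight was eventually recovered.

'that' is the direct object of 'approve'. The gap is right after 'approve'.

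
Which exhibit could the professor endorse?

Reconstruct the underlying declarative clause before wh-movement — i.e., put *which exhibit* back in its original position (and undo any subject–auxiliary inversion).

The professor could endorse which exhibit.

'which exhibit' functions as the direct object of 'endorse'. It moves to the left edge, and the trace sits right after 'endorse':
Which exhibit could the professor endorse ___?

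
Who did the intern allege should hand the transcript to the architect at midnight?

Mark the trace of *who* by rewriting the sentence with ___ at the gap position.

Underlying clause: The intern did allege who should hand the transcript to the architect at midnight.
The filler 'who' is interpreted as the subject of the clause embedded under 'allege'. The gap is right after 'allege'.

Who did the intern allege ___ should hand the transcript to the architect at midnight?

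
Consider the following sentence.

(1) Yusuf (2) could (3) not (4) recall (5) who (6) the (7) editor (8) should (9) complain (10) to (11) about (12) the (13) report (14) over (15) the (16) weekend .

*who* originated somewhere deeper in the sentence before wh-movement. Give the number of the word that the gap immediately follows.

10

Pre-movement form: The editor should complain to who about the report over the weekend.
'who' is the object of the preposition 'to'. It moves to the left edge, and the trace sits right after 'to':
Yusuf could not recall who the editor should complain to ___ about the report over the weekend.
'to' is word 10.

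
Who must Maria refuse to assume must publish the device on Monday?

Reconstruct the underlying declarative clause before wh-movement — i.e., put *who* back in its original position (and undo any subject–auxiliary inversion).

Maria must refuse to assume who must publish the device on Monday.

'who' functions as the subject of the clause embedded under 'assume'. Wh-movement fronts it, leaving a gap right after 'assume':
Who must Maria refuse to assume ___ must publish the device on Monday?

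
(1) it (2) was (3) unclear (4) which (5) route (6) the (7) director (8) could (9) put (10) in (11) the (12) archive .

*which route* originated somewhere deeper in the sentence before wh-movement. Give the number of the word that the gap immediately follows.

Before movement: The director could put which route in the archive.
'which route' is the direct object of 'put'. Wh-movement fronts it, leaving a gap right after 'put':
It was unclear which route the director could put ___ in the archive.
'put' is word 9.

9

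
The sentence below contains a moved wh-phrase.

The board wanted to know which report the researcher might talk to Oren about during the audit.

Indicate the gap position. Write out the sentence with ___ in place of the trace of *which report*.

The board wanted to know which report the researcher might talk to Oren about ___ during the audit.

Before movement: The researcher might talk to Oren about which report during the audit.
'which report' is the object of the preposition 'about'. The gap is right after 'about'.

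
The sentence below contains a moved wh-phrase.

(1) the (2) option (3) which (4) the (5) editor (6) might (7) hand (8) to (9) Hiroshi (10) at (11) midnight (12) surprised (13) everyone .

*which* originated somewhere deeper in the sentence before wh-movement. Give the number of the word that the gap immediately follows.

7

'which' functions as the direct object of 'hand'. Fronting leaves a gap immediately after 'hand':
The option which the editor might hand ___ to Hiroshi at midnight surprised everyone.
'hand' is word 7.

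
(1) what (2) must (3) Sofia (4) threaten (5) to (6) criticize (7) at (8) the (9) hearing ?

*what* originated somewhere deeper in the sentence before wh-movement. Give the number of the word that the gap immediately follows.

6

Underlying clause: Sofia must threaten to criticize what at the hearing.
'what' functions as the direct object of 'criticize'. Fronting leaves a gap immediately after 'criticize':
What must Sofia threaten to criticize ___ at the hearing?
'criticize' is word 6.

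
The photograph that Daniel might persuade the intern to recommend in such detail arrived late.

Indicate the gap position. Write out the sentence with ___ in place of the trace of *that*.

The filler 'that' is interpreted as the direct object of 'recommend'. The gap is right after 'recommend'.

The photograph that Daniel might persuade the intern to recommend ___ in such detail arrived late.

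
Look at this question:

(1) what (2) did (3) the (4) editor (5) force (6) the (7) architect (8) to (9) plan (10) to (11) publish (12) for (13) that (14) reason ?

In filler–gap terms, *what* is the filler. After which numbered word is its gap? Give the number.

Before movement: The editor did force the architect to plan to publish what for that reason.
'what' is the direct object of 'publish'. It moves to the left edge, and the trace sits right after 'publish':
What did the editor force the architect to plan to publish ___ for that reason?
'publish' is word 11.

11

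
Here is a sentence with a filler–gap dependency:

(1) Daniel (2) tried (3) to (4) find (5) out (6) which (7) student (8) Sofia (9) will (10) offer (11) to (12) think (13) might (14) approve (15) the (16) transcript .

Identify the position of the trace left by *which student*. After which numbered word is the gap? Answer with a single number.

In situ: Sofia will offer to think which student might approve the transcript.
'which student' is the subject of the clause embedded under 'think'. It moves to the left edge, and the trace sits right after 'think':
Daniel tried to find out which student Sofia will offer to think ___ might approve the transcript.
'think' is word 12.

12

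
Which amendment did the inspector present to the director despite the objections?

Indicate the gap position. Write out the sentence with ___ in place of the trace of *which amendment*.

Which amendment did the inspector present ___ to the director despite the objections?

In situ: The inspector did present which amendment to the director despite the objections.
The filler 'which amendment' is interpreted as the direct object of 'present'. The gap is right after 'present'.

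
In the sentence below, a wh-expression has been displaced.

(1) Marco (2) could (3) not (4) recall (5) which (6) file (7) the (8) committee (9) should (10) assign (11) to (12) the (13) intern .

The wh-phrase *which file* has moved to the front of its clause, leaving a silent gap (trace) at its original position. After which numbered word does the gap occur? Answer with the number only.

10

Underlying clause: The committee should assign which file to the intern.
'which file' is the direct object of 'assign'. Fronting leaves a gap immediately after 'assign':
Marco could not recall which file the committee should assign ___ to the intern.
'assign' is word 10.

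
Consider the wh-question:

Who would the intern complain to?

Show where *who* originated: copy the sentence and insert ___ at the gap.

Who would the intern complain to ___?

Pre-movement form: The intern would complain to who.
'who' functions as the object of the preposition 'to'. The gap is right after 'to'.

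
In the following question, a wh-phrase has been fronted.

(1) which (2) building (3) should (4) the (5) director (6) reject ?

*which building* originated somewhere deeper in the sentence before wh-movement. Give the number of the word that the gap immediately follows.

6

Underlying clause: The director should reject which building.
'which building' functions as the direct object of 'reject'. Fronting leaves a gap immediately after 'reject':
Which building should the director reject ___?
'reject' is word 6.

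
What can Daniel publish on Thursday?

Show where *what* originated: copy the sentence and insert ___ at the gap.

What can Daniel publish ___ on Thursday?

Underlying clause: Daniel can publish what on Thursday.
'what' functions as the direct object of 'publish'. The gap is right after 'publish'.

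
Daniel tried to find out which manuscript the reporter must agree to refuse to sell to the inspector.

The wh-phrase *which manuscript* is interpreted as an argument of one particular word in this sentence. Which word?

sell

In situ: The reporter must agree to refuse to sell which manuscript to the inspector.
'which manuscript' is the direct object of 'sell'. Wh-movement fronts it, leaving a gap right after 'sell':
Daniel tried to find out which manuscript the reporter must agree to refuse to sell ___ to the inspector.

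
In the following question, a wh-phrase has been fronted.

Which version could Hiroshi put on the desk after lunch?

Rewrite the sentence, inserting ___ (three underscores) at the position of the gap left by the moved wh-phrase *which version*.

Which version could Hiroshi put ___ on the desk after lunch?

In situ: Hiroshi could put which version on the desk after lunch.
'which version' is the direct object of 'put'. The gap is right after 'put'.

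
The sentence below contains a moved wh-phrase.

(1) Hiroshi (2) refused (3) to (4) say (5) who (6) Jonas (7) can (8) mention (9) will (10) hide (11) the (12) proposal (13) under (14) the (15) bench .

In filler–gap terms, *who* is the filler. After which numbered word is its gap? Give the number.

In situ: Jonas can mention who will hide the proposal under the bench.
'who' is the subject of the clause embedded under 'mention'. Wh-movement fronts it, leaving a gap right after 'mention':
Hiroshi refused to say who Jonas can mention ___ will hide the proposal under the bench.
'mention' is word 8.

8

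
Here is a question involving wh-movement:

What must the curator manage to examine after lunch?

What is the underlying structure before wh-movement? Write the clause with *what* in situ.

The filler 'what' is interpreted as the direct object of 'examine'. Fronting leaves a gap immediately after 'examine':
What must the curator manage to examine ___ after lunch?

The curator must manage to examine what after lunch.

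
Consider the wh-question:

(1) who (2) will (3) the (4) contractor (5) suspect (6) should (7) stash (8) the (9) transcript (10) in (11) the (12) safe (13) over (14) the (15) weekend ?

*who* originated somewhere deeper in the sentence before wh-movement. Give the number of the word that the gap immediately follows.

5

Before movement: The contractor will suspect who should stash the transcript in the safe over the weekend.
'who' is the subject of the clause embedded under 'suspect'. Fronting leaves a gap immediately after 'suspect':
Who will the contractor suspect ___ should stash the transcript in the safe over the weekend?
'suspect' is word 5.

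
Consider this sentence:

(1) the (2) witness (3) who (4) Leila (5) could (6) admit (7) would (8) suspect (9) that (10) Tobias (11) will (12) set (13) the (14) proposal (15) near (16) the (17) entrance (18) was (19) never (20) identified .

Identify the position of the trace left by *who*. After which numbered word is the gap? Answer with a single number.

6

'who' is the subject of the clause embedded under 'admit'. Wh-movement fronts it, leaving a gap right after 'admit':
The witness who Leila could admit ___ would suspect that Tobias will set the proposal near the entrance was never identified.
'admit' is word 6.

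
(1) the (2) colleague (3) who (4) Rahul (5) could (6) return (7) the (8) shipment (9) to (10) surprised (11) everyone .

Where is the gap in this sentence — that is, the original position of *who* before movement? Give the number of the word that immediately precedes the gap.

The filler 'who' is interpreted as the object of the preposition 'to' (recipient of 'return'). Fronting leaves a gap immediately after 'to':
The colleague who Rahul could return the shipment to ___ surprised everyone.
'to' is word 9.

9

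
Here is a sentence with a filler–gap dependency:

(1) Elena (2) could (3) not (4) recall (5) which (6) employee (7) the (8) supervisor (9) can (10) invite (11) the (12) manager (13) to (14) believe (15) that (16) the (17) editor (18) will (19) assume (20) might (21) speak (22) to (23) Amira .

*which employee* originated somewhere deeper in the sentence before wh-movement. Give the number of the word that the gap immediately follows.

19

Before movement: The supervisor can invite the manager to believe that the editor will assume which employee might speak to Amira.
'which employee' is the subject of the clause embedded under 'assume'. Wh-movement fronts it, leaving a gap right after 'assume':
Elena could not recall which employee the supervisor can invite the manager to believe that the editor will assume ___ might speak to Amira.
'assume' is word 19.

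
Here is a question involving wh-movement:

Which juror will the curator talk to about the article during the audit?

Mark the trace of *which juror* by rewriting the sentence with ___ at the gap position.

In situ: The curator will talk to which juror about the article during the audit.
'which juror' functions as the object of the preposition 'to'. The gap is right after 'to'.

Which juror will the curator talk to ___ about the article during the audit?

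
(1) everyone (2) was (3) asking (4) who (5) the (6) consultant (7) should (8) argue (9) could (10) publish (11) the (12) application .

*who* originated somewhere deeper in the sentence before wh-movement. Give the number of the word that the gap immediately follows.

Underlying clause: The consultant should argue who could publish the application.
'who' is the subject of the clause embedded under 'argue'. It moves to the left edge, and the trace sits right after 'argue':
Everyone was asking who the consultant should argue ___ could publish the application.
'argue' is word 8.

8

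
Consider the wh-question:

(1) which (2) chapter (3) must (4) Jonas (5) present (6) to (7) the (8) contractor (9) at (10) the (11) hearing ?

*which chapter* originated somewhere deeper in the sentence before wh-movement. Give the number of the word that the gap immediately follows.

Before movement: Jonas must present which chapter to the contractor at the hearing.
'which chapter' is the direct object of 'present'. Fronting leaves a gap immediately after 'present':
Which chapter must Jonas present ___ to the contractor at the hearing?
'present' is word 5.

5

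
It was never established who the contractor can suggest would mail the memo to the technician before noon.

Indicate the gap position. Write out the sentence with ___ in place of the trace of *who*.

It was never established who the contractor can suggest ___ would mail the memo to the technician before noon.

Before movement: The contractor can suggest who would mail the memo to the technician before noon.
The filler 'who' is interpreted as the subject of the clause embedded under 'suggest'. The gap is right after 'suggest'.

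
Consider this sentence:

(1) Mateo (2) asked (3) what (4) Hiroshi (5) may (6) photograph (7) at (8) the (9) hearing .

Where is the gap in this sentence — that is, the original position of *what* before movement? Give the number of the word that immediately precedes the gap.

6

Underlying clause: Hiroshi may photograph what at the hearing.
'what' functions as the direct object of 'photograph'. Fronting leaves a gap immediately after 'photograph':
Mateo asked what Hiroshi may photograph ___ at the hearing.
'photograph' is word 6.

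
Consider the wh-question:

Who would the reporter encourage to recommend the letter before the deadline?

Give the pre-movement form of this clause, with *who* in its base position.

The reporter would encourage who to recommend the letter before the deadline.

'who' is the direct object of 'encourage'. Fronting leaves a gap immediately after 'encourage':
Who would the reporter encourage ___ to recommend the letter before the deadline?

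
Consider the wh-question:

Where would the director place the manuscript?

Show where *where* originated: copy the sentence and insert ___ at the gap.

Where would the director place the manuscript ___?

Pre-movement form: The director would place the manuscript where.
'where' is the locative complement of 'place'. The gap is right after 'manuscript'.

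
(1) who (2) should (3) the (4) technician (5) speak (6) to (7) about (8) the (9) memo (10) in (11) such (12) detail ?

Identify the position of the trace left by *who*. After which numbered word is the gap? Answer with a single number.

Before movement: The technician should speak to who about the memo in such detail.
'who' functions as the object of the preposition 'to'. It moves to the left edge, and the trace sits right after 'to':
Who should the technician speak to ___ about the memo in such detail?
'to' is word 6.

6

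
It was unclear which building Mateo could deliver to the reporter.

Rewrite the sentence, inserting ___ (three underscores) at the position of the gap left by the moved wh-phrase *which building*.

It was unclear which building Mateo could deliver ___ to the reporter.

Underlying clause: Mateo could deliver which building to the reporter.
The filler 'which building' is interpreted as the direct object of 'deliver'. The gap is right after 'deliver'.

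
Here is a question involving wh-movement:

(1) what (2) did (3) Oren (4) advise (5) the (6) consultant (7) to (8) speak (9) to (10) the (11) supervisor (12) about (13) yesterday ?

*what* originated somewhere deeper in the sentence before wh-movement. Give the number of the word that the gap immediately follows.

Pre-movement form: Oren did advise the consultant to speak to the supervisor about what yesterday.
'what' functions as the object of the preposition 'about'. Wh-movement fronts it, leaving a gap right after 'about':
What did Oren advise the consultant to speak to the supervisor about ___ yesterday?
'about' is word 12.

12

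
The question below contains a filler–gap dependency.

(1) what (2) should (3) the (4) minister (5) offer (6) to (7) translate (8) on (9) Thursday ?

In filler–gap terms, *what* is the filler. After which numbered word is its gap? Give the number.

In situ: The minister should offer to translate what on Thursday.
'what' is the direct object of 'translate'. Wh-movement fronts it, leaving a gap right after 'translate':
What should the minister offer to translate ___ on Thursday?
'translate' is word 7.

7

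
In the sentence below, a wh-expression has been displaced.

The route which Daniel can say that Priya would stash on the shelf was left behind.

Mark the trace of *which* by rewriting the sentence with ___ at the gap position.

'which' is the direct object of 'stash'. The gap is right after 'stash'.

The route which Daniel can say that Priya would stash ___ on the shelf was left behind.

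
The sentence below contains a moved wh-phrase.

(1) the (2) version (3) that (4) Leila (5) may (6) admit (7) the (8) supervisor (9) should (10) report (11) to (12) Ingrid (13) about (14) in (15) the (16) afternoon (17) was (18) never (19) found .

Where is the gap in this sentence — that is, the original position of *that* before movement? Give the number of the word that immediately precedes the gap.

13

The filler 'that' is interpreted as the object of the preposition 'about'. It moves to the left edge, and the trace sits right after 'about':
The version that Leila may admit the supervisor should report to Ingrid about ___ in the afternoon was never found.
'about' is word 13.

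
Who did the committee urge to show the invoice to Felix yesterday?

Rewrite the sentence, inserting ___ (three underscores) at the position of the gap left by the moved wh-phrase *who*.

Pre-movement form: The committee did urge who to show the invoice to Felix yesterday.
The filler 'who' is interpreted as the direct object of 'urge'. The gap is right after 'urge'.

Who did the committee urge ___ to show the invoice to Felix yesterday?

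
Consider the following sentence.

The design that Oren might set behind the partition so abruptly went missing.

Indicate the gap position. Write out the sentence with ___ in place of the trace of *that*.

'that' functions as the direct object of 'set'. The gap is right after 'set'.

The design that Oren might set ___ behind the partition so abruptly went missing.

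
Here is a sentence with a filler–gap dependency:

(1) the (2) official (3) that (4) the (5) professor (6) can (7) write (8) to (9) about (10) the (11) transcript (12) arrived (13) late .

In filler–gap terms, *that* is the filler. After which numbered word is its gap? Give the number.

The filler 'that' is interpreted as the object of the preposition 'to'. Wh-movement fronts it, leaving a gap right after 'to':
The official that the professor can write to ___ about the transcript arrived late.
'to' is word 8.

8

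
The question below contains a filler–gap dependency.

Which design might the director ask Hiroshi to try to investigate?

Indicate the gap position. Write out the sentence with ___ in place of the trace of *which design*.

Before movement: The director might ask Hiroshi to try to investigate which design.
'which design' is the direct object of 'investigate'. The gap is right after 'investigate'.

Which design might the director ask Hiroshi to try to investigate ___?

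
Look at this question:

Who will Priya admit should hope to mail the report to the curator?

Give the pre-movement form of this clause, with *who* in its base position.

The filler 'who' is interpreted as the subject of the clause embedded under 'admit'. It moves to the left edge, and the trace sits right after 'admit':
Who will Priya admit ___ should hope to mail the report to the curator?

Priya will admit who should hope to mail the report to the curator.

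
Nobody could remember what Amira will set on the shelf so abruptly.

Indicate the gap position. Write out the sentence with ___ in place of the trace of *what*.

Pre-movement form: Amira will set what on the shelf so abruptly.
'what' functions as the direct object of 'set'. The gap is right after 'set'.

Nobody could remember what Amira will set ___ on the shelf so abruptly.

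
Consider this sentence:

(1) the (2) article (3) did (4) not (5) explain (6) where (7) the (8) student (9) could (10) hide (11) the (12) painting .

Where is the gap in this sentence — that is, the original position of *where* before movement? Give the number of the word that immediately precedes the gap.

12

Before movement: The student could hide the painting where.
'where' functions as the locative complement of 'hide'. It moves to the left edge, and the trace sits right after 'painting':
The article did not explain where the student could hide the painting ___.
'painting' is word 12.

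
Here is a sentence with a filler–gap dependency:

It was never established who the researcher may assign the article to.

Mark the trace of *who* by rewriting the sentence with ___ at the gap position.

It was never established who the researcher may assign the article to ___.

Pre-movement form: The researcher may assign the article to who.
'who' is the object of the preposition 'to' (recipient of 'assign'). The gap is right after 'to'.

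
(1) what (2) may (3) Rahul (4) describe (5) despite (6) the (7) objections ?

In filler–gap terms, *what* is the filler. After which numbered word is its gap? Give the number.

In situ: Rahul may describe what despite the objections.
The filler 'what' is interpreted as the direct object of 'describe'. Wh-movement fronts it, leaving a gap right after 'describe':
What may Rahul describe ___ despite the objections?
'describe' is word 4.

4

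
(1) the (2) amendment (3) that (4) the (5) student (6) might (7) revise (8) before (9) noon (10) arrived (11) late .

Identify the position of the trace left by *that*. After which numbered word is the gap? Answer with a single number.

'that' is the direct object of 'revise'. It moves to the left edge, and the trace sits right after 'revise':
The amendment that the student might revise ___ before noon arrived late.
'revise' is word 7.

7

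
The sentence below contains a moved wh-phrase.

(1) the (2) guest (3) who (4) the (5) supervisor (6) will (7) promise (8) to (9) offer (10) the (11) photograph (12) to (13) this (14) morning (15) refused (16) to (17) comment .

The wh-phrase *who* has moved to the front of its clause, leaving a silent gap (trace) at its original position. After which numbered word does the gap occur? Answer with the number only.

12

'who' functions as the object of the preposition 'to' (recipient of 'offer'). Wh-movement fronts it, leaving a gap right after 'to':
The guest who the supervisor will promise to offer the photograph to ___ this morning refused to comment.
'to' is word 12.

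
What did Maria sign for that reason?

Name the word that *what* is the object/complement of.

In situ: Maria did sign what for that reason.
'what' functions as the direct object of 'sign'. It moves to the left edge, and the trace sits right after 'sign':
What did Maria sign ___ for that reason?

sign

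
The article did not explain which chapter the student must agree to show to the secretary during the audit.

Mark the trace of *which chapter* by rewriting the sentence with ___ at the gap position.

The article did not explain which chapter the student must agree to show ___ to the secretary during the audit.

In situ: The student must agree to show which chapter to the secretary during the audit.
'which chapter' is the direct object of 'show'. The gap is right after 'show'.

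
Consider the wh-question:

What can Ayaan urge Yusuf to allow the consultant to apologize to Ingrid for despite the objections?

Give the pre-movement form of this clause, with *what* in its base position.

The filler 'what' is interpreted as the object of the preposition 'for'. Wh-movement fronts it, leaving a gap right after 'for':
What can Ayaan urge Yusuf to allow the consultant to apologize to Ingrid for ___ despite the objections?

Ayaan can urge Yusuf to allow the consultant to apologize to Ingrid for what despite the objections.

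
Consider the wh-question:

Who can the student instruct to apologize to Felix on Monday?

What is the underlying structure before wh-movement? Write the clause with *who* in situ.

'who' is the direct object of 'instruct'. Wh-movement fronts it, leaving a gap right after 'instruct':
Who can the student instruct ___ to apologize to Felix on Monday?

The student can instruct who to apologize to Felix on Monday.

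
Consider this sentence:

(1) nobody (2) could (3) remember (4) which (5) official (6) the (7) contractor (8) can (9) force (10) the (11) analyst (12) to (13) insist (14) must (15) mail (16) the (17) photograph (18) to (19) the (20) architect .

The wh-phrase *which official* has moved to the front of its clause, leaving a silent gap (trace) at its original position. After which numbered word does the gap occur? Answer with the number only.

13

In situ: The contractor can force the analyst to insist which official must mail the photograph to the architect.
'which official' functions as the subject of the clause embedded under 'insist'. It moves to the left edge, and the trace sits right after 'insist':
Nobody could remember which official the contractor can force the analyst to insist ___ must mail the photograph to the architect.
'insist' is word 13.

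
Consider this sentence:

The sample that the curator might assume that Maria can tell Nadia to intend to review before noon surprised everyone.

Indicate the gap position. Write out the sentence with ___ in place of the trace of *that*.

'that' functions as the direct object of 'review'. The gap is right after 'review'.

The sample that the curator might assume that Maria can tell Nadia to intend to review ___ before noon surprised everyone.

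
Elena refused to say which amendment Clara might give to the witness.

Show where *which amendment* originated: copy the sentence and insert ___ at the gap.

Elena refused to say which amendment Clara might give ___ to the witness.

Underlying clause: Clara might give which amendment to the witness.
'which amendment' is the direct object of 'give'. The gap is right after 'give'.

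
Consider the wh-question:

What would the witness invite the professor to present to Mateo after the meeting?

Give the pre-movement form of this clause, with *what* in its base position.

'what' functions as the direct object of 'present'. Wh-movement fronts it, leaving a gap right after 'present':
What would the witness invite the professor to present ___ to Mateo after the meeting?

The witness would invite the professor to present what to Mateo after the meeting.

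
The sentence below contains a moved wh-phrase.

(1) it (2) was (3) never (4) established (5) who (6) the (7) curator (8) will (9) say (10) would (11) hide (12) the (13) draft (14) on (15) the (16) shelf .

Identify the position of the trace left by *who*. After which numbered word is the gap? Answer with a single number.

9

Pre-movement form: The curator will say who would hide the draft on the shelf.
'who' is the subject of the clause embedded under 'say'. It moves to the left edge, and the trace sits right after 'say':
It was never established who the curator will say ___ would hide the draft on the shelf.
'say' is word 9.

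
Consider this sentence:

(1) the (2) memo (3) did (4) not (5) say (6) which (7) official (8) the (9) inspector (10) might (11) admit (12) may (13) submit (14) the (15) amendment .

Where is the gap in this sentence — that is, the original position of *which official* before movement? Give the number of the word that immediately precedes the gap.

Before movement: The inspector might admit which official may submit the amendment.
'which official' is the subject of the clause embedded under 'admit'. It moves to the left edge, and the trace sits right after 'admit':
The memo did not say which official the inspector might admit ___ may submit the amendment.
'admit' is word 11.

11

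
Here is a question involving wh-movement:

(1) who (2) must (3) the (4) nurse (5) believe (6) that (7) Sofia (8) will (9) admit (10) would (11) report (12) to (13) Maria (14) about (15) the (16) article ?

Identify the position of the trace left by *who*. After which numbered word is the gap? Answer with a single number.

In situ: The nurse must believe that Sofia will admit who would report to Maria about the article.
'who' functions as the subject of the clause embedded under 'admit'. It moves to the left edge, and the trace sits right after 'admit':
Who must the nurse believe that Sofia will admit ___ would report to Maria about the article?
'admit' is word 9.

9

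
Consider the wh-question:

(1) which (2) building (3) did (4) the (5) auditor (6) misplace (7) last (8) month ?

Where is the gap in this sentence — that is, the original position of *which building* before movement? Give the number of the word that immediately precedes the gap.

Underlying clause: The auditor did misplace which building last month.
The filler 'which building' is interpreted as the direct object of 'misplace'. Wh-movement fronts it, leaving a gap right after 'misplace':
Which building did the auditor misplace ___ last month?
'misplace' is word 6.

6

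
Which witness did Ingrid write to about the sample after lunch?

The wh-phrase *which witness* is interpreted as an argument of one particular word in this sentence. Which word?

Before movement: Ingrid did write to which witness about the sample after lunch.
The filler 'which witness' is interpreted as the object of the preposition 'to'. Fronting leaves a gap immediately after 'to':
Which witness did Ingrid write to ___ about the sample after lunch?

to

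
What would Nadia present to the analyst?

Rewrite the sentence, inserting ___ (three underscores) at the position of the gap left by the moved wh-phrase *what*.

What would Nadia present ___ to the analyst?

Pre-movement form: Nadia would present what to the analyst.
'what' functions as the direct object of 'present'. The gap is right after 'present'.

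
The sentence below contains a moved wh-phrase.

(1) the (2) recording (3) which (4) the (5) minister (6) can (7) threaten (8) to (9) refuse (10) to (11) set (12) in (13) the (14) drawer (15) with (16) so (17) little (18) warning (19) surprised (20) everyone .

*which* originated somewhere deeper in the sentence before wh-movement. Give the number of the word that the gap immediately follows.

'which' is the direct object of 'set'. Wh-movement fronts it, leaving a gap right after 'set':
The recording which the minister can threaten to refuse to set ___ in the drawer with so little warning surprised everyone.
'set' is word 11.

11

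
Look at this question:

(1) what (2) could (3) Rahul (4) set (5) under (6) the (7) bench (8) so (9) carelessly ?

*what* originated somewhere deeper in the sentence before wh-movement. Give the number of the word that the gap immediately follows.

4

Underlying clause: Rahul could set what under the bench so carelessly.
'what' functions as the direct object of 'set'. Fronting leaves a gap immediately after 'set':
What could Rahul set ___ under the bench so carelessly?
'set' is word 4.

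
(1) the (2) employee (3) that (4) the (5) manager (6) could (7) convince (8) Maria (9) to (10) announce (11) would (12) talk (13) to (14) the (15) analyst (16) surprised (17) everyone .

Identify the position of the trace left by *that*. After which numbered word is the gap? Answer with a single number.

'that' functions as the subject of the clause embedded under 'announce'. Wh-movement fronts it, leaving a gap right after 'announce':
The employee that the manager could convince Maria to announce ___ would talk to the analyst surprised everyone.
'announce' is word 10.

10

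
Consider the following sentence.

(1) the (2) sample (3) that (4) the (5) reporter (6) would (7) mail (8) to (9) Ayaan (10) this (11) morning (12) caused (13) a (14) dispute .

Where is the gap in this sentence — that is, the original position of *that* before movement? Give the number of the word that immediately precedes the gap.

The filler 'that' is interpreted as the direct object of 'mail'. Fronting leaves a gap immediately after 'mail':
The sample that the reporter would mail ___ to Ayaan this morning caused a dispute.
'mail' is word 7.

7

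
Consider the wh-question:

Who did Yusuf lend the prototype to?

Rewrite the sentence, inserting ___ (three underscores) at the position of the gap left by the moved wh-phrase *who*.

Before movement: Yusuf did lend the prototype to who.
The filler 'who' is interpreted as the object of the preposition 'to' (recipient of 'lend'). The gap is right after 'to'.

Who did Yusuf lend the prototype to ___?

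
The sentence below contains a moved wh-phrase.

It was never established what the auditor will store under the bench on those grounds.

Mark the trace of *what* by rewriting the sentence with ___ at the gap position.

It was never established what the auditor will store ___ under the bench on those grounds.

Pre-movement form: The auditor will store what under the bench on those grounds.
'what' is the direct object of 'store'. The gap is right after 'store'.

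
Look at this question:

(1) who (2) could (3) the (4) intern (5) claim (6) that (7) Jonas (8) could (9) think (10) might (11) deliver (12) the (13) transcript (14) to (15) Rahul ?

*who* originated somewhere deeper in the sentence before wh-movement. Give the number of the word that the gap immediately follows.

Pre-movement form: The intern could claim that Jonas could think who might deliver the transcript to Rahul.
'who' is the subject of the clause embedded under 'think'. Fronting leaves a gap immediately after 'think':
Who could the intern claim that Jonas could think ___ might deliver the transcript to Rahul?
'think' is word 9.

9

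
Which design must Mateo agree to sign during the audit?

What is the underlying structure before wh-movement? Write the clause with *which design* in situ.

'which design' is the direct object of 'sign'. It moves to the left edge, and the trace sits right after 'sign':
Which design must Mateo agree to sign ___ during the audit?

Mateo must agree to sign which design during the audit.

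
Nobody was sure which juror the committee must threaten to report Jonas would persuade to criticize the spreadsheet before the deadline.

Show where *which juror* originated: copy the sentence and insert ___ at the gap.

Nobody was sure which juror the committee must threaten to report Jonas would persuade ___ to criticize the spreadsheet before the deadline.

Pre-movement form: The committee must threaten to report Jonas would persuade which juror to criticize the spreadsheet before the deadline.
'which juror' is the direct object of 'persuade'. The gap is right after 'persuade'.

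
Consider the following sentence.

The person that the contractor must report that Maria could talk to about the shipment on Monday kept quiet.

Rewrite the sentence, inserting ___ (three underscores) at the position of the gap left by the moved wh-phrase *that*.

The person that the contractor must report that Maria could talk to ___ about the shipment on Monday kept quiet.

'that' functions as the object of the preposition 'to'. The gap is right after 'to'.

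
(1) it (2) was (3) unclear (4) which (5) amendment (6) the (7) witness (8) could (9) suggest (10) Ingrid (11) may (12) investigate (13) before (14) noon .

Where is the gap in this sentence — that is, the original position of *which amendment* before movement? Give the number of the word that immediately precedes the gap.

Pre-movement form: The witness could suggest Ingrid may investigate which amendment before noon.
'which amendment' functions as the direct object of 'investigate'. Fronting leaves a gap immediately after 'investigate':
It was unclear which amendment the witness could suggest Ingrid may investigate ___ before noon.
'investigate' is word 12.

12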